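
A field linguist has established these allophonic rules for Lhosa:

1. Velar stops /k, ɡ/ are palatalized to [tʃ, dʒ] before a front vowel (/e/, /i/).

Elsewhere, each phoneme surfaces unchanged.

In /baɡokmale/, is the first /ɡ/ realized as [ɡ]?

Yes

/ɡ/ — between /a/ and /o/; rule 1 does not apply here → [ɡ].
The actual realization is [ɡ], which matches [ɡ].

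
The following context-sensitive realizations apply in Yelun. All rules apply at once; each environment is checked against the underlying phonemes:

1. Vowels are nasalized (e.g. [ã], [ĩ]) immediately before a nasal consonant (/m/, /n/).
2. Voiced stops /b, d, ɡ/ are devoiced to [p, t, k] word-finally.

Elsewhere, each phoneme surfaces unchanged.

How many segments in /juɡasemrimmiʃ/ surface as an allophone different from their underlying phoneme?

2

Segments that undergo a rule: /e/ → [ẽ] (rule 1); /i/ → [ĩ] (rule 1).
All other segments surface unchanged.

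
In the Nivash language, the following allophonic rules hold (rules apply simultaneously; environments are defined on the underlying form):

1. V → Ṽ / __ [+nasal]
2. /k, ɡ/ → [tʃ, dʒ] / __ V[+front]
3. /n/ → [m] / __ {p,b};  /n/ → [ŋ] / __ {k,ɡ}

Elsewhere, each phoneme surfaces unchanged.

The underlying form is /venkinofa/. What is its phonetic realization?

[vẽŋtʃĩnofa]

/e/ — between /v/ and /n/, before a nasal consonant — surfaces as [ẽ] (rule 1).
Rule 3 applies to /n/ (between /e/ and /k/: before a labial or velar stop) → [ŋ].
/k/ (between /n/ and /i/): before a front vowel, so rule 2 applies → [tʃ].
/i/ — between /k/ and /n/, before a nasal consonant — surfaces as [ĩ] (rule 1).
/n/ (between /i/ and /o/) fails the environment for rule 3, so it stays [n].
/o/ (between /n/ and /f/): rule 1 targets it, but not before a nasal consonant → unchanged [o].
/a/ — word-final; rule 1 does not apply here → [a].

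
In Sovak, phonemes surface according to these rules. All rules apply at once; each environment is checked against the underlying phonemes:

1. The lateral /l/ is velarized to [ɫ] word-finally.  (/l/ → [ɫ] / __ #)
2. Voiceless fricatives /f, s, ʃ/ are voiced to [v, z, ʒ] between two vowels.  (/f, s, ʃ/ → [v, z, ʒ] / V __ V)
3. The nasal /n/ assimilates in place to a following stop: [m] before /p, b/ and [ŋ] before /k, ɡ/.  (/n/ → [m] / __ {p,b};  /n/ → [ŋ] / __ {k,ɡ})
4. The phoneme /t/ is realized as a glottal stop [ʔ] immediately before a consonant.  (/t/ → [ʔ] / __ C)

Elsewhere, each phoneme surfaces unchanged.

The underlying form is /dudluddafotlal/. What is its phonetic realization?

/l/ (between /d/ and /u/): rule 1 targets it, but not word-finally → unchanged [l].
/f/ (between /a/ and /o/) occurs between two vowels → [v] by rule 2.
/t/ — between /o/ and /l/, immediately before a consonant — surfaces as [ʔ] (rule 4).
/l/ — between /t/ and /a/; rule 1 does not apply here → [l].
/l/ meets the environment for rule 1 (word-finally) → [ɫ].

[dudluddavoʔlaɫ]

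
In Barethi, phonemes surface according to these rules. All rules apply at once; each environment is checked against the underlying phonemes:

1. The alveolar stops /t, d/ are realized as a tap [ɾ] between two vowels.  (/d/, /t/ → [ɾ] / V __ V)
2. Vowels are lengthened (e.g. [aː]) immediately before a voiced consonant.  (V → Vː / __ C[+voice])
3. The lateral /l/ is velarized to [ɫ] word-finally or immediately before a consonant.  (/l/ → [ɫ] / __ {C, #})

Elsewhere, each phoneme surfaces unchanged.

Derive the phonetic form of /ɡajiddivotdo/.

[ɡaːjiːddiːvotdo]

/ɡ/ (word-initial): no rule targets it → [ɡ].
/a/ — between /ɡ/ and /j/, before a voiced consonant — surfaces as [aː] (rule 2).
/j/ (between /a/ and /i/): no rule targets it → [j].
/i/ meets the environment for rule 2 (before a voiced consonant) → [iː].
/d/ (between /i/ and /d/) fails the environment for rule 1, so it stays [d].
/d/ (between /d/ and /i/) is in the target of rule 1 but the environment (between two vowels) is not met → [d].
/i/ — between /d/ and /v/, before a voiced consonant — surfaces as [iː] (rule 2).
/v/ (between /i/ and /o/): no rule targets it → [v].
/o/ (between /v/ and /t/) fails the environment for rule 2, so it stays [o].
/t/ — between /o/ and /d/; rule 1 does not apply here → [t].
/d/ (between /t/ and /o/) fails the environment for rule 1, so it stays [d].
/o/ (word-final) fails the environment for rule 2, so it stays [o].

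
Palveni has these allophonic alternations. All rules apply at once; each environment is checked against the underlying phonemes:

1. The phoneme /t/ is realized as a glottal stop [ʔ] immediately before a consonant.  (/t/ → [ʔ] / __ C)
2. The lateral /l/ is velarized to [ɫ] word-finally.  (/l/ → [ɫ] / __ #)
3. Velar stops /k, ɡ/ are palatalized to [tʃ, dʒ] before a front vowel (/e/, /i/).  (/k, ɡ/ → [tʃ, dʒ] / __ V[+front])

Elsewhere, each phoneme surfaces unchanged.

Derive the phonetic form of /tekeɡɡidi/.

[tetʃeɡdʒidi]

/t/ (word-initial) fails the environment for rule 1, so it stays [t].
/k/ (between /e/ and /e/): before a front vowel, so rule 3 applies → [tʃ].
/ɡ/ (between /e/ and /ɡ/) is in the target of rule 3 but the environment (before a front vowel) is not met → [ɡ].
Rule 3 applies to /ɡ/ (between /ɡ/ and /i/: before a front vowel) → [dʒ].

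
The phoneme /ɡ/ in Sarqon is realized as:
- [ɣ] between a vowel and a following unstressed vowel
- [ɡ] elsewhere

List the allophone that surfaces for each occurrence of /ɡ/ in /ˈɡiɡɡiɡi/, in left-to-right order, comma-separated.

[ɡ], [ɡ], [ɡ], [ɣ]

Occurrence 1 (position 1): no conditioning environment matches → elsewhere allophone [ɡ].
Occurrence 2 (position 3): no conditioning environment matches → elsewhere allophone [ɡ].
Occurrence 3 (position 4): no conditioning environment matches → elsewhere allophone [ɡ].
Occurrence 4 (position 6): between a vowel and a following unstressed vowel → [ɣ].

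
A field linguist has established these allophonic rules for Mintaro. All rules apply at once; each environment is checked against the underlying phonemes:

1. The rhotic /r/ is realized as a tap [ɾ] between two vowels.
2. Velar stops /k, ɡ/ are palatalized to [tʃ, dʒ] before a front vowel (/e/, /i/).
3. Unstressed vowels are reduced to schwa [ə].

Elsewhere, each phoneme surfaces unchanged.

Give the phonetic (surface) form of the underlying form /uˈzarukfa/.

/u/ meets the environment for rule 3 (in an unstressed syllable) → [ə].
/a/ (between /z/ and /r/) is in the target of rule 3 but the environment (in an unstressed syllable) is not met → [a].
Rule 1 applies to /r/ (between /a/ and /u/: between two vowels) → [ɾ].
/u/ (between /r/ and /k/) occurs in an unstressed syllable → [ə] by rule 3.
/k/ (between /u/ and /f/) is in the target of rule 2 but the environment (before a front vowel) is not met → [k].
/a/ (word-final) occurs in an unstressed syllable → [ə] by rule 3.

[əˈzaɾəkfə]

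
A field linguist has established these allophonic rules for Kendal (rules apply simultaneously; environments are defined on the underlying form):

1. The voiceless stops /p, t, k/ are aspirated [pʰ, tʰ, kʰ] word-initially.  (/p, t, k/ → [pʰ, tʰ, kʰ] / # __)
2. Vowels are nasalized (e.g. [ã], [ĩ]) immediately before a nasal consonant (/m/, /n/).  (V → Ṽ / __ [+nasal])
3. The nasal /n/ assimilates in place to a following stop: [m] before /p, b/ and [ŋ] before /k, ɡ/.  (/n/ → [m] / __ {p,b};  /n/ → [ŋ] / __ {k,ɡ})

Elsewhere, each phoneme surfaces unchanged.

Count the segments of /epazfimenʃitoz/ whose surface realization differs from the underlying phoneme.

Segments that undergo a rule: /i/ → [ĩ] (rule 2); /e/ → [ẽ] (rule 2).
All other segments surface unchanged.

2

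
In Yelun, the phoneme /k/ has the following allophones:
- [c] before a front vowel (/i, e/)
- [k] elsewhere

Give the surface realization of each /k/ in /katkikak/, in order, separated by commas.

Occurrence 1 (position 1): no conditioning environment matches → elsewhere allophone [k].
Occurrence 2 (position 4): before a front vowel → [c].
Occurrence 3 (position 6): no conditioning environment matches → elsewhere allophone [k].
Occurrence 4 (position 8): no conditioning environment matches → elsewhere allophone [k].

[k], [c], [k], [k]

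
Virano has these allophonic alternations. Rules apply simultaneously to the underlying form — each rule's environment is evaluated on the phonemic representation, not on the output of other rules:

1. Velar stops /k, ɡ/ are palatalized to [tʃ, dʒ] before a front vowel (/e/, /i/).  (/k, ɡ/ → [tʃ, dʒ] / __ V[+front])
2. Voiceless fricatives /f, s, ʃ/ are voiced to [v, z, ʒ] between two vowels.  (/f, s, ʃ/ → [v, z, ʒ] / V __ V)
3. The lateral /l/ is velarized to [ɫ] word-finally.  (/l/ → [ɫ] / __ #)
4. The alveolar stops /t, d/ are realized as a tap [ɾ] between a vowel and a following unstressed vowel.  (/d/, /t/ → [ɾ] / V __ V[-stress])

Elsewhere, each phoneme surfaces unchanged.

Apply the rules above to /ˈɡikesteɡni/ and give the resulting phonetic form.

/ɡ/ meets the environment for rule 1 (before a front vowel) → [dʒ].
/i/ (between /ɡ/ and /k/) is unaffected → [i].
Rule 1 applies to /k/ (between /i/ and /e/: before a front vowel) → [tʃ].
/e/ (between /k/ and /s/) is unaffected → [e].
/s/ (between /e/ and /t/): rule 2 targets it, but not between two vowels → unchanged [s].
/t/ (between /s/ and /e/) is in the target of rule 4 but the environment (between a vowel and a following unstressed vowel) is not met → [t].
/e/ stays [e].
/ɡ/ (between /e/ and /n/) is in the target of rule 1 but the environment (before a front vowel) is not met → [ɡ].
/n/ (between /ɡ/ and /i/): no rule targets it → [n].
/i/ (word-final) is unaffected → [i].

[ˈdʒitʃesteɡni]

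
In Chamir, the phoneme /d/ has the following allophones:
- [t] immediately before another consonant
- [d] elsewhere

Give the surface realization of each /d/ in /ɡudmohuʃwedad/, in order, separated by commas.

[t], [d], [d]

Occurrence 1 (position 3): immediately before another consonant → [t].
Occurrence 2 (position 11): no conditioning environment matches → elsewhere allophone [d].
Occurrence 3 (position 13): no conditioning environment matches → elsewhere allophone [d].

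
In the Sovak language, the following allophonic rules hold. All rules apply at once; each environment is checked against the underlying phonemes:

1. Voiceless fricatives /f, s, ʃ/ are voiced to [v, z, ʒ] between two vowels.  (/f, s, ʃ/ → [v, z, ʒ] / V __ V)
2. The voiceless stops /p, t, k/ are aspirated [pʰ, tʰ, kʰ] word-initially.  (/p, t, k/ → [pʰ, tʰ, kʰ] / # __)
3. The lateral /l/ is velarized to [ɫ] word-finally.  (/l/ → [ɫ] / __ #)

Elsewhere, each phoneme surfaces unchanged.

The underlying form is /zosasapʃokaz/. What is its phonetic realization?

/z/ stays [z].
/o/ (between /z/ and /s/) is unaffected → [o].
/s/ meets the environment for rule 1 (between two vowels) → [z].
/a/ stays [a].
/s/ (between /a/ and /a/): between two vowels, so rule 1 applies → [z].
/a/ stays [a].
/p/ (between /a/ and /ʃ/) is in the target of rule 2 but the environment (word-initially) is not met → [p].
/ʃ/ — between /p/ and /o/; rule 1 does not apply here → [ʃ].
/o/ — not in any rule's target class → [o].
/k/ — between /o/ and /a/; rule 2 does not apply here → [k].
/a/ (between /k/ and /z/) is unaffected → [a].
/z/ stays [z].

[zozazapʃokaz]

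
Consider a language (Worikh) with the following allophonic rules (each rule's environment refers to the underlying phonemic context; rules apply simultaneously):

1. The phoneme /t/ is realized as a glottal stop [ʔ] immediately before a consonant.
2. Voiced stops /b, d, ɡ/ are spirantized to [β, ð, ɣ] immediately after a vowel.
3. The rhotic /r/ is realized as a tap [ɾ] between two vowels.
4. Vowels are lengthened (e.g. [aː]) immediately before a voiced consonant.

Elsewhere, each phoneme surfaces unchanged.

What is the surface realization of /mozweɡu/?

/m/ (word-initial) is unaffected → [m].
/o/ — between /m/ and /z/, before a voiced consonant — surfaces as [oː] (rule 4).
/z/ (between /o/ and /w/): no rule targets it → [z].
/w/ stays [w].
/e/ (between /w/ and /ɡ/): before a voiced consonant, so rule 4 applies → [eː].
Rule 2 applies to /ɡ/ (between /e/ and /u/: immediately after a vowel) → [ɣ].
/u/ (word-final) is in the target of rule 4 but the environment (before a voiced consonant) is not met → [u].

[moːzweːɣu]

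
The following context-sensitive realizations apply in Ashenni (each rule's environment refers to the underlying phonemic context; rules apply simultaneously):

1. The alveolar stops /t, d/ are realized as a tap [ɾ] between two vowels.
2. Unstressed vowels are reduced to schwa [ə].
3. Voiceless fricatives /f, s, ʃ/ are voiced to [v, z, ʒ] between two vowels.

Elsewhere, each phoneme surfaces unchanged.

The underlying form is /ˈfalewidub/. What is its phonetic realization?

/f/ — word-initial; rule 3 does not apply here → [f].
/a/ — between /f/ and /l/; rule 2 does not apply here → [a].
/l/ (between /a/ and /e/) is unaffected → [l].
/e/ (between /l/ and /w/): in an unstressed syllable, so rule 2 applies → [ə].
/w/ (between /e/ and /i/): no rule targets it → [w].
/i/ meets the environment for rule 2 (in an unstressed syllable) → [ə].
/d/ — between /i/ and /u/, between two vowels — surfaces as [ɾ] (rule 1).
/u/ (between /d/ and /b/): in an unstressed syllable, so rule 2 applies → [ə].
/b/ stays [b].

[ˈfaləwəɾəb]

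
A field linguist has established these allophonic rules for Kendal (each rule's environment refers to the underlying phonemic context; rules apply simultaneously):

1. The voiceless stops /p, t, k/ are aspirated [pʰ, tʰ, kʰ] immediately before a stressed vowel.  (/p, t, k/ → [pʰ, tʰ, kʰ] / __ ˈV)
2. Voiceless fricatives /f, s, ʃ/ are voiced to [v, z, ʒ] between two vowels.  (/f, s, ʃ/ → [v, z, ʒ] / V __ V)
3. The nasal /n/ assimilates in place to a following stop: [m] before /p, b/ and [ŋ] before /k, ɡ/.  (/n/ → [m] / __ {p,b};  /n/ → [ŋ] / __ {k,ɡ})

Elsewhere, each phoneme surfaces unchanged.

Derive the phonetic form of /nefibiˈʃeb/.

/n/ (word-initial) fails the environment for rule 3, so it stays [n].
Rule 2 applies to /f/ (between /e/ and /i/: between two vowels) → [v].
/ʃ/ meets the environment for rule 2 (between two vowels) → [ʒ].

[nevibiˈʒeb]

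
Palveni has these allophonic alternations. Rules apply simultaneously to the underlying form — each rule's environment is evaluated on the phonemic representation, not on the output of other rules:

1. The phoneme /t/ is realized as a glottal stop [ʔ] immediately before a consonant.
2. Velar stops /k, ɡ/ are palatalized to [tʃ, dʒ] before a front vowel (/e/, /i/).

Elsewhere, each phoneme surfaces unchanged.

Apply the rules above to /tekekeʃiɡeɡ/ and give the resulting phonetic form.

[tetʃetʃeʃidʒeɡ]

/t/ (word-initial) fails the environment for rule 1, so it stays [t].
/e/ (between /t/ and /k/) is unaffected → [e].
Rule 2 applies to /k/ (between /e/ and /e/: before a front vowel) → [tʃ].
/e/ — not in any rule's target class → [e].
/k/ meets the environment for rule 2 (before a front vowel) → [tʃ].
/e/ (between /k/ and /ʃ/) is unaffected → [e].
/ʃ/ (between /e/ and /i/) is unaffected → [ʃ].
/i/ stays [i].
/ɡ/ (between /i/ and /e/): before a front vowel, so rule 2 applies → [dʒ].
/e/ — not in any rule's target class → [e].
/ɡ/ (word-final) is in the target of rule 2 but the environment (before a front vowel) is not met → [ɡ].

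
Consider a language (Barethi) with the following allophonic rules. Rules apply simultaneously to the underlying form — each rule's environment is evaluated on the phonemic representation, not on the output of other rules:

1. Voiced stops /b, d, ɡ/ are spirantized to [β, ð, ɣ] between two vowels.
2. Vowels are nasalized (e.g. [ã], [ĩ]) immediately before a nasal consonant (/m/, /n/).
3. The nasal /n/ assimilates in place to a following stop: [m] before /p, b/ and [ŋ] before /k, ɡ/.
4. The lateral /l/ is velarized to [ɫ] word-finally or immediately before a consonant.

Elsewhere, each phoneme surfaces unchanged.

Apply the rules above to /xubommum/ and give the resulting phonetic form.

[xuβõmmũm]

/x/ — not in any rule's target class → [x].
/u/ (between /x/ and /b/) is in the target of rule 2 but the environment (before a nasal consonant) is not met → [u].
/b/ (between /u/ and /o/): between two vowels, so rule 1 applies → [β].
/o/ meets the environment for rule 2 (before a nasal consonant) → [õ].
/m/ (between /o/ and /m/): no rule targets it → [m].
/m/ (between /m/ and /u/) is unaffected → [m].
Rule 2 applies to /u/ (between /m/ and /m/: before a nasal consonant) → [ũ].
/m/ (word-final) is unaffected → [m].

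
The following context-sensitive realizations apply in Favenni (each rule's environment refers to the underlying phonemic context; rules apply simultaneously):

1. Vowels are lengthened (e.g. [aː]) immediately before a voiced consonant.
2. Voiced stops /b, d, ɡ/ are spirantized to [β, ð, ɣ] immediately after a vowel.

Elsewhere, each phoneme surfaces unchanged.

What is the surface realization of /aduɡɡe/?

[aːðuːɣɡe]

Rule 1 applies to /a/ (word-initial: before a voiced consonant) → [aː].
/d/ meets the environment for rule 2 (immediately after a vowel) → [ð].
/u/ — between /d/ and /ɡ/, before a voiced consonant — surfaces as [uː] (rule 1).
/ɡ/ meets the environment for rule 2 (immediately after a vowel) → [ɣ].
/ɡ/ (between /ɡ/ and /e/): rule 2 targets it, but not immediately after a vowel → unchanged [ɡ].
/e/ (word-final) is in the target of rule 1 but the environment (before a voiced consonant) is not met → [e].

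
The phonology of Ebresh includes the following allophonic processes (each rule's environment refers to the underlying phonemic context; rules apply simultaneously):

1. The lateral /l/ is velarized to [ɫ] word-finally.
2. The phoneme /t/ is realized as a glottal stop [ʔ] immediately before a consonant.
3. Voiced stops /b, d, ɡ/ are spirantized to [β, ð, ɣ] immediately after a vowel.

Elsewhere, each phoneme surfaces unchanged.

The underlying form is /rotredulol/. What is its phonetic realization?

/r/ (word-initial) is unaffected → [r].
/o/ — not in any rule's target class → [o].
/t/ — between /o/ and /r/, immediately before a consonant — surfaces as [ʔ] (rule 2).
/r/ stays [r].
/e/ stays [e].
/d/ (between /e/ and /u/) occurs immediately after a vowel → [ð] by rule 3.
/u/ stays [u].
/l/ — between /u/ and /o/; rule 1 does not apply here → [l].
/o/ — not in any rule's target class → [o].
/l/ meets the environment for rule 1 (word-finally) → [ɫ].

[roʔreðuloɫ]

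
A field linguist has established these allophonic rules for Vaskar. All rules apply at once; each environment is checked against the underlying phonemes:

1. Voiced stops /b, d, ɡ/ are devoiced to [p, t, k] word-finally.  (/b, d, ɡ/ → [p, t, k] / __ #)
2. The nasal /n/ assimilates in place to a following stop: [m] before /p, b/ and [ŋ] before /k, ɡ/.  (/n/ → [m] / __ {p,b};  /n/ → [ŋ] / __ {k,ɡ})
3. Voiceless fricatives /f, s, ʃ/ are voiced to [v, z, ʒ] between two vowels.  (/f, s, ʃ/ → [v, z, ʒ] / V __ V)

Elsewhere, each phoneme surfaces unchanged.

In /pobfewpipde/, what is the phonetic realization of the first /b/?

[b]

/b/ — between /o/ and /f/; rule 1 does not apply here → [b].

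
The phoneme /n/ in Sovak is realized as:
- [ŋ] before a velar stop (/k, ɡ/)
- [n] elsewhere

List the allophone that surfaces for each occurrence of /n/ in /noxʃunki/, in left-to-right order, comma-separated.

[n], [ŋ]

Occurrence 1 (position 1): no conditioning environment matches → elsewhere allophone [n].
Occurrence 2 (position 6): before a velar stop → [ŋ].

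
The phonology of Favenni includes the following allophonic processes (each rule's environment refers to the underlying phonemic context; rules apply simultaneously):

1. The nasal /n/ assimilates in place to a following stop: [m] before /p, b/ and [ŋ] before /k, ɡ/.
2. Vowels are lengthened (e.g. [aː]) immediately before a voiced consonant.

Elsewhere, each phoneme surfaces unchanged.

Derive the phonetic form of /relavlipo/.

/r/ stays [r].
/e/ (between /r/ and /l/): before a voiced consonant, so rule 2 applies → [eː].
/l/ (between /e/ and /a/) is unaffected → [l].
/a/ meets the environment for rule 2 (before a voiced consonant) → [aː].
/v/ — not in any rule's target class → [v].
/l/ stays [l].
/i/ — between /l/ and /p/; rule 2 does not apply here → [i].
/p/ stays [p].
/o/ (word-final) fails the environment for rule 2, so it stays [o].

[reːlaːvlipo]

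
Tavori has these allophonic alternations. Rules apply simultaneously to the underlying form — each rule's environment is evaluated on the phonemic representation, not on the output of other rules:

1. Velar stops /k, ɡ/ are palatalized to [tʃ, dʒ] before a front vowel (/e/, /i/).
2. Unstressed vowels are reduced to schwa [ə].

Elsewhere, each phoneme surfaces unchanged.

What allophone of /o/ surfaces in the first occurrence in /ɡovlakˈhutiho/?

[ə]

/o/ (between /ɡ/ and /v/): in an unstressed syllable, so rule 2 applies → [ə].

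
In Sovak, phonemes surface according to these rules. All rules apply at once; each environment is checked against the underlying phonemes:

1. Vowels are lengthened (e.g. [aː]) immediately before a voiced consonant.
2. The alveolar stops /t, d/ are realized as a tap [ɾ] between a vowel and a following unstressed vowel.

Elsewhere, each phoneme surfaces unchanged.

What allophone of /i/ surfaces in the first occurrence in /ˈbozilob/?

[iː]

Rule 1 applies to /i/ (between /z/ and /l/: before a voiced consonant) → [iː].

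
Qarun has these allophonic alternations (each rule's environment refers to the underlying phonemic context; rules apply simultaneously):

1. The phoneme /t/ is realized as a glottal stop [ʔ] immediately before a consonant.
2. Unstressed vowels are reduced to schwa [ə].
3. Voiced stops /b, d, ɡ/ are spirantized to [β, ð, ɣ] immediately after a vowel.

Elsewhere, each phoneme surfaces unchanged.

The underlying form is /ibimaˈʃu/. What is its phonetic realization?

[əβəməˈʃu]

/i/ — word-initial, in an unstressed syllable — surfaces as [ə] (rule 2).
/b/ — between /i/ and /i/, immediately after a vowel — surfaces as [β] (rule 3).
Rule 2 applies to /i/ (between /b/ and /m/: in an unstressed syllable) → [ə].
/m/ — not in any rule's target class → [m].
/a/ (between /m/ and /ʃ/) occurs in an unstressed syllable → [ə] by rule 2.
/ʃ/ — not in any rule's target class → [ʃ].
/u/ (word-final) fails the environment for rule 2, so it stays [u].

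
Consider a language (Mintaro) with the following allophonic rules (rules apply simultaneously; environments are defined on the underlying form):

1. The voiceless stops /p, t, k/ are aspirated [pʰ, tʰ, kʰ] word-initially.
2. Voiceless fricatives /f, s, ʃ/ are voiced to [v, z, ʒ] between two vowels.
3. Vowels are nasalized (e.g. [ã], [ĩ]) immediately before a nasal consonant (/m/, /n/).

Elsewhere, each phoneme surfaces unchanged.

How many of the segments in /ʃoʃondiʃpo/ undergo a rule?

Segments that undergo a rule: /ʃ/ → [ʒ] (rule 2); /o/ → [õ] (rule 3).
All other segments surface unchanged.

2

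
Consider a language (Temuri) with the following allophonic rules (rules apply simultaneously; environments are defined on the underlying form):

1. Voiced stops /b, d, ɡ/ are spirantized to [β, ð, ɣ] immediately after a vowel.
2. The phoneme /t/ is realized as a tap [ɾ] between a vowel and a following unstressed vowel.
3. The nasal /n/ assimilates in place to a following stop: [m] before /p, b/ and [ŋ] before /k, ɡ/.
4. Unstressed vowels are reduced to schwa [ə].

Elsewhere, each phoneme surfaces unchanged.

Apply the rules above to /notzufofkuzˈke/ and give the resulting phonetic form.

/n/ — word-initial; rule 3 does not apply here → [n].
/o/ (between /n/ and /t/) occurs in an unstressed syllable → [ə] by rule 4.
/t/ (between /o/ and /z/) fails the environment for rule 2, so it stays [t].
/z/ (between /t/ and /u/): no rule targets it → [z].
/u/ meets the environment for rule 4 (in an unstressed syllable) → [ə].
/f/ (between /u/ and /o/) is unaffected → [f].
/o/ (between /f/ and /f/): in an unstressed syllable, so rule 4 applies → [ə].
/f/ (between /o/ and /k/): no rule targets it → [f].
/k/ — not in any rule's target class → [k].
/u/ — between /k/ and /z/, in an unstressed syllable — surfaces as [ə] (rule 4).
/z/ stays [z].
/k/ — not in any rule's target class → [k].
/e/ — word-final; rule 4 does not apply here → [e].

[nətzəfəfkəzˈke]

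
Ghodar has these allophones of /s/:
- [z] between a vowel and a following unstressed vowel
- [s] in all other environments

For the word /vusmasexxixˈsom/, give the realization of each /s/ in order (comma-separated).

[s], [z], [s]

Occurrence 1 (position 3): no conditioning environment matches → elsewhere allophone [s].
Occurrence 2 (position 6): between a vowel and a following unstressed vowel → [z].
Occurrence 3 (position 12): no conditioning environment matches → elsewhere allophone [s].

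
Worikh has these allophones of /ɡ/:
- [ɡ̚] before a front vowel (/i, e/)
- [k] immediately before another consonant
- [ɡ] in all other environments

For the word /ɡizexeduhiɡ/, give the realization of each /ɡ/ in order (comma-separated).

Occurrence 1 (position 1): before a front vowel (/i, e/) → [ɡ̚].
Occurrence 2 (position 11): no conditioning environment matches → elsewhere allophone [ɡ].

[ɡ̚], [ɡ]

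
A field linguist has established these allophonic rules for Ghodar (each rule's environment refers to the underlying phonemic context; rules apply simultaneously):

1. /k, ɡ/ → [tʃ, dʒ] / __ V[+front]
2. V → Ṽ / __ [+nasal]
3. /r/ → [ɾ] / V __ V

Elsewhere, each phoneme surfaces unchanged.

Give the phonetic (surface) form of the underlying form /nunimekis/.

/n/ — not in any rule's target class → [n].
/u/ (between /n/ and /n/): before a nasal consonant, so rule 2 applies → [ũ].
/n/ (between /u/ and /i/): no rule targets it → [n].
/i/ (between /n/ and /m/) occurs before a nasal consonant → [ĩ] by rule 2.
/m/ (between /i/ and /e/) is unaffected → [m].
/e/ (between /m/ and /k/) is in the target of rule 2 but the environment (before a nasal consonant) is not met → [e].
/k/ — between /e/ and /i/, before a front vowel — surfaces as [tʃ] (rule 1).
/i/ (between /k/ and /s/) is in the target of rule 2 but the environment (before a nasal consonant) is not met → [i].
/s/ (word-final): no rule targets it → [s].

[nũnĩmetʃis]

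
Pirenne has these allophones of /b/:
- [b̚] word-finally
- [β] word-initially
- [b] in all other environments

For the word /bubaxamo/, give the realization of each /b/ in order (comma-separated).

Occurrence 1 (position 1): word-initially → [β].
Occurrence 2 (position 3): no conditioning environment matches → elsewhere allophone [b].

[β], [b]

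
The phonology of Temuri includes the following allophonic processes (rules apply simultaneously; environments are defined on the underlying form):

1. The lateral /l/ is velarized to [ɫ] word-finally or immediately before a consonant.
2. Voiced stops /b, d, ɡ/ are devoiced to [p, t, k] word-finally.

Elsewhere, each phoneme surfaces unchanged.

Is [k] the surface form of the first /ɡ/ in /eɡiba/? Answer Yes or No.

/ɡ/ (between /e/ and /i/) is in the target of rule 2 but the environment (word-finally) is not met → [ɡ].
The actual realization is [ɡ], not [k].

No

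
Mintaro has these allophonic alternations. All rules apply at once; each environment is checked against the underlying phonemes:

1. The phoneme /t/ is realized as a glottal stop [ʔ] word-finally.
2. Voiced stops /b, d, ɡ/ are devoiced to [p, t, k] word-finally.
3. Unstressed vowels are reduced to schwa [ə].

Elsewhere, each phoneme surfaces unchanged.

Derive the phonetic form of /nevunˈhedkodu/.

[nəvənˈhedkədə]

/n/ (word-initial): no rule targets it → [n].
/e/ (between /n/ and /v/): in an unstressed syllable, so rule 3 applies → [ə].
/v/ (between /e/ and /u/): no rule targets it → [v].
Rule 3 applies to /u/ (between /v/ and /n/: in an unstressed syllable) → [ə].
/n/ (between /u/ and /h/) is unaffected → [n].
/h/ (between /n/ and /e/) is unaffected → [h].
/e/ (between /h/ and /d/) is in the target of rule 3 but the environment (in an unstressed syllable) is not met → [e].
/d/ — between /e/ and /k/; rule 2 does not apply here → [d].
/k/ — not in any rule's target class → [k].
Rule 3 applies to /o/ (between /k/ and /d/: in an unstressed syllable) → [ə].
/d/ (between /o/ and /u/) fails the environment for rule 2, so it stays [d].
/u/ — word-final, in an unstressed syllable — surfaces as [ə] (rule 3).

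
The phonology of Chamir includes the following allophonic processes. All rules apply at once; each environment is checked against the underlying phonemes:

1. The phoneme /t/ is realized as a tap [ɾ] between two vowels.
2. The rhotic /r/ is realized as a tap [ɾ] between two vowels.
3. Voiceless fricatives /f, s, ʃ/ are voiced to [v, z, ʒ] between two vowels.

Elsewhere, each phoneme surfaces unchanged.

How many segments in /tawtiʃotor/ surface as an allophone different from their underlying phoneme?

2

Segments that undergo a rule: /ʃ/ → [ʒ] (rule 3); /t/ → [ɾ] (rule 1).
All other segments surface unchanged.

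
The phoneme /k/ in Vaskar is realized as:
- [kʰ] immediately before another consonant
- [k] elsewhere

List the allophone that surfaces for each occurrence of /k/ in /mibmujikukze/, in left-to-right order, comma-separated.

Occurrence 1 (position 8): no conditioning environment matches → elsewhere allophone [k].
Occurrence 2 (position 10): immediately before another consonant → [kʰ].

[k], [kʰ]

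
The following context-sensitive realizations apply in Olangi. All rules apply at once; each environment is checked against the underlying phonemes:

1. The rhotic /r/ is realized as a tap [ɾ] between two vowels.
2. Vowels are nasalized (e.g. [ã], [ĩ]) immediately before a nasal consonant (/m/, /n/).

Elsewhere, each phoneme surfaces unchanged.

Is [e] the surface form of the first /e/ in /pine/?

Yes

/e/ (word-final): rule 2 targets it, but not before a nasal consonant → unchanged [e].
The actual realization is [e], which matches [e].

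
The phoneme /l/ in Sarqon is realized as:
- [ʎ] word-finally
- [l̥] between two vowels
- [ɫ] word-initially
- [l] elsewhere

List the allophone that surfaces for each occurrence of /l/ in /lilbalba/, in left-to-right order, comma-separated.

[ɫ], [l], [l]

Occurrence 1 (position 1): word-initially → [ɫ].
Occurrence 2 (position 3): no conditioning environment matches → elsewhere allophone [l].
Occurrence 3 (position 6): no conditioning environment matches → elsewhere allophone [l].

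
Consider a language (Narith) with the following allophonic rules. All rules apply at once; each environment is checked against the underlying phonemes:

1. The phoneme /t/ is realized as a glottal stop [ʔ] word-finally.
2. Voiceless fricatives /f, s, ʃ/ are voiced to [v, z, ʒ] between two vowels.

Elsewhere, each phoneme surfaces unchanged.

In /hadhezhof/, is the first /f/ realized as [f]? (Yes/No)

Yes

/f/ (word-final): rule 2 targets it, but not between two vowels → unchanged [f].
The actual realization is [f], which matches [f].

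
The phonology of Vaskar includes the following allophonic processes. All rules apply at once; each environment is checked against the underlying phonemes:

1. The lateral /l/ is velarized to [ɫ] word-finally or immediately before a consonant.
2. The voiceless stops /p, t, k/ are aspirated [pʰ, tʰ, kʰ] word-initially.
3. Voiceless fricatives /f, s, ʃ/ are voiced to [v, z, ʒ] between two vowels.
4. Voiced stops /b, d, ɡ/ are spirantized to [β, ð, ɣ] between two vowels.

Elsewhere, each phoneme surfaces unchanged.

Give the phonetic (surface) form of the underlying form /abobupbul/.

/a/ stays [a].
/b/ (between /a/ and /o/): between two vowels, so rule 4 applies → [β].
/o/ (between /b/ and /b/) is unaffected → [o].
Rule 4 applies to /b/ (between /o/ and /u/: between two vowels) → [β].
/u/ (between /b/ and /p/): no rule targets it → [u].
/p/ — between /u/ and /b/; rule 2 does not apply here → [p].
/b/ (between /p/ and /u/) is in the target of rule 4 but the environment (between two vowels) is not met → [b].
/u/ (between /b/ and /l/): no rule targets it → [u].
/l/ (word-final) occurs word-finally or immediately before a consonant → [ɫ] by rule 1.

[aβoβupbuɫ]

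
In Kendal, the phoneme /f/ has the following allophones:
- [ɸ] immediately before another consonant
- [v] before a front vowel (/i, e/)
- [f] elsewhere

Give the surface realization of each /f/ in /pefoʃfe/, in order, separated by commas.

[f], [v]

Occurrence 1 (position 3): no conditioning environment matches → elsewhere allophone [f].
Occurrence 2 (position 6): before a front vowel (/i, e/) → [v].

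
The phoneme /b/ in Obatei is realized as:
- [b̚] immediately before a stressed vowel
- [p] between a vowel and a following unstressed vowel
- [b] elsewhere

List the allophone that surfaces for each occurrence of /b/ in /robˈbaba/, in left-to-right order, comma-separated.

Occurrence 1 (position 3): no conditioning environment matches → elsewhere allophone [b].
Occurrence 2 (position 4): immediately before a stressed vowel → [b̚].
Occurrence 3 (position 6): between a vowel and a following unstressed vowel → [p].

[b], [b̚], [p]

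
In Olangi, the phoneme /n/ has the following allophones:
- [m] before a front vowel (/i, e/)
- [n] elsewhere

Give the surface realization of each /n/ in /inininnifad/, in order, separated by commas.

[m], [m], [n], [m]

Occurrence 1 (position 2): before a front vowel (/i, e/) → [m].
Occurrence 2 (position 4): before a front vowel (/i, e/) → [m].
Occurrence 3 (position 6): no conditioning environment matches → elsewhere allophone [n].
Occurrence 4 (position 7): before a front vowel (/i, e/) → [m].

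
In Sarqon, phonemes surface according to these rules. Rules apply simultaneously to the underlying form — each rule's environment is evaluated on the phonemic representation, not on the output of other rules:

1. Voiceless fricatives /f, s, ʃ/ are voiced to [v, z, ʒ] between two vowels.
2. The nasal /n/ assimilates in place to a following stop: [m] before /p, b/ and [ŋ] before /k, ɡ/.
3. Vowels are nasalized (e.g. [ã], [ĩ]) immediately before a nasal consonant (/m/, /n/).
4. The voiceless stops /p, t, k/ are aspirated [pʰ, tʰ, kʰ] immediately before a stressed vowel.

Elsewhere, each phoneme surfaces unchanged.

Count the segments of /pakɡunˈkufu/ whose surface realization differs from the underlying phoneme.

Segments that undergo a rule: /u/ → [ũ] (rule 3); /n/ → [ŋ] (rule 2); /k/ → [kʰ] (rule 4); /f/ → [v] (rule 1).
All other segments surface unchanged.

4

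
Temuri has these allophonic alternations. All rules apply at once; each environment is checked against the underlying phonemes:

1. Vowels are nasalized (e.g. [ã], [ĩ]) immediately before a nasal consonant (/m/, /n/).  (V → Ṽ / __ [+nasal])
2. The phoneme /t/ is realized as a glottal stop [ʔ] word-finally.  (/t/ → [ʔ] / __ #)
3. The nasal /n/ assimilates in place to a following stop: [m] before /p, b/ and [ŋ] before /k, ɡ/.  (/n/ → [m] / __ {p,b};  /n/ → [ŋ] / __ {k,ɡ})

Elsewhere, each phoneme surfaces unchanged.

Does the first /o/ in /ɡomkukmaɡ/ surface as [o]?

Rule 1 applies to /o/ (between /ɡ/ and /m/: before a nasal consonant) → [õ].
The actual realization is [õ], not [o].

No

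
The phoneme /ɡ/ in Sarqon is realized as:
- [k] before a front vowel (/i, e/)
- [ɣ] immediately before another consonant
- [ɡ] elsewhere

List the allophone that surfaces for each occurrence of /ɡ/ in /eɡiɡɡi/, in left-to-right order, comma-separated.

Occurrence 1 (position 2): before a front vowel (/i, e/) → [k].
Occurrence 2 (position 4): immediately before another consonant → [ɣ].
Occurrence 3 (position 5): before a front vowel (/i, e/) → [k].

[k], [ɣ], [k]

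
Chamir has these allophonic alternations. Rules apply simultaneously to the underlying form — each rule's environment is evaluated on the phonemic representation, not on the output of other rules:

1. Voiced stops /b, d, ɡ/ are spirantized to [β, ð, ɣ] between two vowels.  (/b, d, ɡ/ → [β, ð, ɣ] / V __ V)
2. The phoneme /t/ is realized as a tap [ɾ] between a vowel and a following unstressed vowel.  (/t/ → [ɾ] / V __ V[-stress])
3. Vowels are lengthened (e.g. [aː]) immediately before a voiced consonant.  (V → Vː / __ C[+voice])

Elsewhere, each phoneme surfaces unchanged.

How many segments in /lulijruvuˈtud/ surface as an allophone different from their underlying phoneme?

4

Segments that undergo a rule: /u/ → [uː] (rule 3); /i/ → [iː] (rule 3); /u/ → [uː] (rule 3); /u/ → [uː] (rule 3).
All other segments surface unchanged.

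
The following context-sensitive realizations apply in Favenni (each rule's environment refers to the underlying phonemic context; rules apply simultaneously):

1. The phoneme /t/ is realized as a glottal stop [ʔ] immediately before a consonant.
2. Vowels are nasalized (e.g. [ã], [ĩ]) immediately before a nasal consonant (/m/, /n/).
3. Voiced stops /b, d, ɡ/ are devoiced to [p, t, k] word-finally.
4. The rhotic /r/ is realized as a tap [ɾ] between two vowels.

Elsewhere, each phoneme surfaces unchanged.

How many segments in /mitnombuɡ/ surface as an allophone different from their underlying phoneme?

3

Segments that undergo a rule: /t/ → [ʔ] (rule 1); /o/ → [õ] (rule 2); /ɡ/ → [k] (rule 3).
All other segments surface unchanged.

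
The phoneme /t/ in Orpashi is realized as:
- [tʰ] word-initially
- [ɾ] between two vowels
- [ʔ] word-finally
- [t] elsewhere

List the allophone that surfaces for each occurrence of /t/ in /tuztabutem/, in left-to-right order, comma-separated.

[tʰ], [t], [ɾ]

Occurrence 1 (position 1): word-initially → [tʰ].
Occurrence 2 (position 4): no conditioning environment matches → elsewhere allophone [t].
Occurrence 3 (position 8): between two vowels → [ɾ].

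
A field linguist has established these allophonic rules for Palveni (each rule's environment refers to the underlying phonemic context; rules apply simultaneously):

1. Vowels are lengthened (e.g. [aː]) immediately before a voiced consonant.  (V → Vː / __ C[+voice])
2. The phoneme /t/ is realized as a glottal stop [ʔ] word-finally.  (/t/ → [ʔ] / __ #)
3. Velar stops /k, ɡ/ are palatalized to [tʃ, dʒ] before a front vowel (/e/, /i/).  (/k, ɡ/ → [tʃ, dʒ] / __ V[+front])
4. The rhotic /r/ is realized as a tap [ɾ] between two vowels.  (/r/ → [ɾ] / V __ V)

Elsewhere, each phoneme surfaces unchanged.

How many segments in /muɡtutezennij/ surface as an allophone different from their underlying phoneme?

Segments that undergo a rule: /u/ → [uː] (rule 1); /e/ → [eː] (rule 1); /e/ → [eː] (rule 1); /i/ → [iː] (rule 1).
All other segments surface unchanged.

4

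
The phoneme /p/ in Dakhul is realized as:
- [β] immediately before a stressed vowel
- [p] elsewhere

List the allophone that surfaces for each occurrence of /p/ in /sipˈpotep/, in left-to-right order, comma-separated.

[p], [β], [p]

Occurrence 1 (position 3): no conditioning environment matches → elsewhere allophone [p].
Occurrence 2 (position 4): immediately before a stressed vowel → [β].
Occurrence 3 (position 8): no conditioning environment matches → elsewhere allophone [p].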